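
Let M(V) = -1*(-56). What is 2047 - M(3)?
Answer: 1991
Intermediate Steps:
M(V) = 56
2047 - M(3) = 2047 - 1*56 = 2047 - 56 = 1991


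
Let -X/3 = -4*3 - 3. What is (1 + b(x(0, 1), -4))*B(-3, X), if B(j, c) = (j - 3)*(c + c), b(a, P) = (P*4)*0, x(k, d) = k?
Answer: -540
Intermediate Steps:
X = 45 (X = -3*(-4*3 - 3) = -3*(-12 - 3) = -3*(-15) = 45)
b(a, P) = 0 (b(a, P) = (4*P)*0 = 0)
B(j, c) = 2*c*(-3 + j) (B(j, c) = (-3 + j)*(2*c) = 2*c*(-3 + j))
(1 + b(x(0, 1), -4))*B(-3, X) = (1 + 0)*(2*45*(-3 - 3)) = 1*(2*45*(-6)) = 1*(-540) = -540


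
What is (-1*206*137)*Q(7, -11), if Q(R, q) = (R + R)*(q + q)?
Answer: 8692376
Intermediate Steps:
Q(R, q) = 4*R*q (Q(R, q) = (2*R)*(2*q) = 4*R*q)
(-1*206*137)*Q(7, -11) = (-1*206*137)*(4*7*(-11)) = -206*137*(-308) = -28222*(-308) = 8692376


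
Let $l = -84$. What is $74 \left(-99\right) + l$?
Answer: $-7410$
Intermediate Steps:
$74 \left(-99\right) + l = 74 \left(-99\right) - 84 = -7326 - 84 = -7410$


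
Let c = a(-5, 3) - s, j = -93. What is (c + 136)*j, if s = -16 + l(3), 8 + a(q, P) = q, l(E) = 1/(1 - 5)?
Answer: -51801/4 ≈ -12950.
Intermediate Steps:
l(E) = -1/4 (l(E) = 1/(-4) = -1/4)
a(q, P) = -8 + q
s = -65/4 (s = -16 - 1/4 = -65/4 ≈ -16.250)
c = 13/4 (c = (-8 - 5) - 1*(-65/4) = -13 + 65/4 = 13/4 ≈ 3.2500)
(c + 136)*j = (13/4 + 136)*(-93) = (557/4)*(-93) = -51801/4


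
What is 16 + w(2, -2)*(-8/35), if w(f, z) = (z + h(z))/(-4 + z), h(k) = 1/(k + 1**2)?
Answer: 556/35 ≈ 15.886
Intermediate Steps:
h(k) = 1/(1 + k) (h(k) = 1/(k + 1) = 1/(1 + k))
w(f, z) = (z + 1/(1 + z))/(-4 + z)
16 + w(2, -2)*(-8/35) = 16 + ((1 - 2*(1 - 2))/((1 - 2)*(-4 - 2)))*(-8/35) = 16 + ((1 - 2*(-1))/(-1*(-6)))*(-8*1/35) = 16 - 1*(-1/6)*(1 + 2)*(-8/35) = 16 - 1*(-1/6)*3*(-8/35) = 16 + (1/2)*(-8/35) = 16 - 4/35 = 556/35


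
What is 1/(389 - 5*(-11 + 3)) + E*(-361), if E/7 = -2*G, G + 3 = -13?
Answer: -34690655/429 ≈ -80864.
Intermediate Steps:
G = -16 (G = -3 - 13 = -16)
E = 224 (E = 7*(-2*(-16)) = 7*32 = 224)
1/(389 - 5*(-11 + 3)) + E*(-361) = 1/(389 - 5*(-11 + 3)) + 224*(-361) = 1/(389 - 5*(-8)) - 80864 = 1/(389 + 40) - 80864 = 1/429 - 80864 = -34690655/429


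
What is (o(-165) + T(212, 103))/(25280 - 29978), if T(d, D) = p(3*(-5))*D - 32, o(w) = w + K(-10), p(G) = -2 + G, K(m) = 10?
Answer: 323/783 ≈ 0.41252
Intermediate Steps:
o(w) = 10 + w (o(w) = w + 10 = 10 + w)
T(d, D) = -32 - 17*D (T(d, D) = (-2 + 3*(-5))*D - 32 = (-2 - 15)*D - 32 = -17*D - 32 = -32 - 17*D)
(o(-165) + T(212, 103))/(25280 - 29978) = ((10 - 165) + (-32 - 17*103))/(25280 - 29978) = (-155 + (-32 - 1751))/(-4698) = (-155 - 1783)*(-1/4698) = -1938*(-1/4698) = 323/783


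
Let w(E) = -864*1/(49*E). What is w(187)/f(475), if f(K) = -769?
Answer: 864/7046347 ≈ 0.00012262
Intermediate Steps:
w(E) = -864/(49*E) (w(E) = -864*1/(49*E) = -864/(49*E))
w(187)/f(475) = -864/49/187/(-769) = -864/49*1/187*(-1/769) = -864/9163*(-1/769) = 864/7046347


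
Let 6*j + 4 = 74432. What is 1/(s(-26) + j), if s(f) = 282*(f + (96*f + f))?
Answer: -3/2118394 ≈ -1.4162e-6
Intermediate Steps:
j = 37214/3 (j = -⅔ + (⅙)*74432 = -⅔ + 37216/3 = 37214/3 ≈ 12405.)
s(f) = 27636*f (s(f) = 282*(f + 97*f) = 282*(98*f) = 27636*f)
1/(s(-26) + j) = 1/(27636*(-26) + 37214/3) = 1/(-718536 + 37214/3) = 1/(-2118394/3) = -3/2118394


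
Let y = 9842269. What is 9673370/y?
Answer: 9673370/9842269 ≈ 0.98284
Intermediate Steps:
9673370/y = 9673370/9842269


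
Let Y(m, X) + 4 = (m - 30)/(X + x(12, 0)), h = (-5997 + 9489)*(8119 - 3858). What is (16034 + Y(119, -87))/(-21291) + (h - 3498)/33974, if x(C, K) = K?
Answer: 13753765468142/31465308879 ≈ 437.11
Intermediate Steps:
h = 14879412 (h = 3492*4261 = 14879412)
Y(m, X) = -4 + (-30 + m)/X (Y(m, X) = -4 + (m - 30)/(X + 0) = -4 + (-30 + m)/X)
(16034 + Y(119, -87))/(-21291) + (h - 3498)/33974 = (16034 + (-30 + 119 - 4*(-87))/(-87))/(-21291) + (14879412 - 3498)/33974 = (16034 - (-30 + 119 + 348)/87)*(-1/21291) + 14875914*(1/33974) = (16034 - 1/87*437)*(-1/21291) + 7437957/16987 = (16034 - 437/87)*(-1/21291) + 7437957/16987 = (1394521/87)*(-1/21291) + 7437957/16987 = -1394521/1852317 + 7437957/16987 = 13753765468142/31465308879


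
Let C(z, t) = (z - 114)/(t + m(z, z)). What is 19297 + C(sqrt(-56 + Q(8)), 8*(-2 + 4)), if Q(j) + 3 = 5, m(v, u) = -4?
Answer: 38575/2 + I*sqrt(6)/4 ≈ 19288.0 + 0.61237*I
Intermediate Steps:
Q(j) = 2 (Q(j) = -3 + 5 = 2)
C(z, t) = (-114 + z)/(-4 + t) (C(z, t) = (z - 114)/(t - 4) = (-114 + z)/(-4 + t))
19297 + C(sqrt(-56 + Q(8)), 8*(-2 + 4)) = 19297 + (-114 + sqrt(-56 + 2))/(-4 + 8*(-2 + 4)) = 19297 + (-114 + sqrt(-54))/(-4 + 8*2) = 19297 + (-114 + 3*I*sqrt(6))/(-4 + 16) = 19297 + (-114 + 3*I*sqrt(6))/12 = 19297 + (-19/2 + I*sqrt(6)/4) = 38575/2 + I*sqrt(6)/4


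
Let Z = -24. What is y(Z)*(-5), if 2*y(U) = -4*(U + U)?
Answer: -480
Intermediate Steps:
y(U) = -4*U (y(U) = (-4*(U + U))/2 = (-8*U)/2 = -4*U)
y(Z)*(-5) = -4*(-24)*(-5) = 96*(-5) = -480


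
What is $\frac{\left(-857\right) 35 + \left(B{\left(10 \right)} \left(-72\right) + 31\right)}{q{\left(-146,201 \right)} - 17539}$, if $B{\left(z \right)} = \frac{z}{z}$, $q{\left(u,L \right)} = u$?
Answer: $\frac{10012}{5895} \approx 1.6984$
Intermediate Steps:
$B{\left(z \right)} = 1$
$\frac{\left(-857\right) 35 + \left(B{\left(10 \right)} \left(-72\right) + 31\right)}{q{\left(-146,201 \right)} - 17539} = \frac{\left(-857\right) 35 + \left(1 \left(-72\right) + 31\right)}{-146 - 17539} = \frac{-29995 + \left(-72 + 31\right)}{-17685} = \left(-29995 - 41\right) \left(- \frac{1}{17685}\right) = \left(-30036\right) \left(- \frac{1}{17685}\right) = \frac{10012}{5895}$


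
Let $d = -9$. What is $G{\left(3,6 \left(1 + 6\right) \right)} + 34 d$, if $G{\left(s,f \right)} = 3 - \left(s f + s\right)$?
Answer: $-432$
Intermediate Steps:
$G{\left(s,f \right)} = 3 - s - f s$ ($G{\left(s,f \right)} = 3 - \left(f s + s\right) = 3 - \left(s + f s\right) = 3 - s - f s$)
$G{\left(3,6 \left(1 + 6\right) \right)} + 34 d = \left(3 - 3 - 6 \left(1 + 6\right) 3\right) + 34 \left(-9\right) = \left(3 - 3 - 6 \cdot 7 \cdot 3\right) - 306 = \left(3 - 3 - 42 \cdot 3\right) - 306 = \left(3 - 3 - 126\right) - 306 = -126 - 306 = -432$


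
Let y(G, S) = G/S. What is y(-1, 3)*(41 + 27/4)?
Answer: -191/12 ≈ -15.917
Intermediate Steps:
y(-1, 3)*(41 + 27/4) = (-1/3)*(41 + 27/4) = (-1*1/3)*(41 + 27*(1/4)) = -(41 + 27/4)/3 = -1/3*191/4 = -191/12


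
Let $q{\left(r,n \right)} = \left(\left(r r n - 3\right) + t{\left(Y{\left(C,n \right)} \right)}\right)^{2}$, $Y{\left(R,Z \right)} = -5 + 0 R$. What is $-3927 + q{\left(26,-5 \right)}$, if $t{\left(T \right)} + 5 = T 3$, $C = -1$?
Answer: $11576482$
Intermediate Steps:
$Y{\left(R,Z \right)} = -5$ ($Y{\left(R,Z \right)} = -5 + 0 = -5$)
$t{\left(T \right)} = -5 + 3 T$ ($t{\left(T \right)} = -5 + T 3 = -5 + 3 T$)
$q{\left(r,n \right)} = \left(-23 + n r^{2}\right)^{2}$ ($q{\left(r,n \right)} = \left(\left(r r n - 3\right) + \left(-5 + 3 \left(-5\right)\right)\right)^{2} = \left(\left(r^{2} n - 3\right) - 20\right)^{2} = \left(\left(n r^{2} - 3\right) - 20\right)^{2} = \left(\left(-3 + n r^{2}\right) - 20\right)^{2} = \left(-23 + n r^{2}\right)^{2}$)
$-3927 + q{\left(26,-5 \right)} = -3927 + \left(-23 - 5 \cdot 26^{2}\right)^{2} = -3927 + \left(-23 - 3380\right)^{2} = -3927 + \left(-3403\right)^{2} = -3927 + 11580409 = 11576482$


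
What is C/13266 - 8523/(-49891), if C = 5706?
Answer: 22096898/36769667 ≈ 0.60095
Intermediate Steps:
C/13266 - 8523/(-49891) = 5706/13266 - 8523/(-49891) = 5706*(1/13266) - 8523*(-1/49891) = 317/737 + 8523/49891 = 22096898/36769667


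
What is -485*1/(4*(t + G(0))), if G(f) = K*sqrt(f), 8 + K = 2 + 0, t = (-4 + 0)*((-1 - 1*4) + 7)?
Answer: 485/32 ≈ 15.156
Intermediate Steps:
t = -8 (t = -4*((-1 - 4) + 7) = -4*(-5 + 7) = -4*2 = -8)
K = -6 (K = -8 + (2 + 0) = -8 + 2 = -6)
G(f) = -6*sqrt(f)
-485*1/(4*(t + G(0))) = -485*1/(4*(-8 - 6*sqrt(0))) = -485*1/(4*(-8 - 6*0)) = -485*1/(4*(-8 + 0)) = -485/(4*(-8)) = -485/(-32) = -485*(-1/32) = 485/32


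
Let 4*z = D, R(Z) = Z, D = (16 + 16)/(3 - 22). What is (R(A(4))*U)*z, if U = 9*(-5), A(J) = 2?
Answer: 720/19 ≈ 37.895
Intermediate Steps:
D = -32/19 (D = 32/(-19) = 32*(-1/19) = -32/19 ≈ -1.6842)
U = -45
z = -8/19 (z = (1/4)*(-32/19) = -8/19 ≈ -0.42105)
(R(A(4))*U)*z = (2*(-45))*(-8/19) = -90*(-8/19) = 720/19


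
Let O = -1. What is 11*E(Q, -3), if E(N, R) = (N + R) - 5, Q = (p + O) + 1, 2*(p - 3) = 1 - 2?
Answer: -121/2 ≈ -60.500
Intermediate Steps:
p = 5/2 (p = 3 + (1 - 2)/2 = 3 + (½)*(-1) = 3 - ½ = 5/2 ≈ 2.5000)
Q = 5/2 (Q = (5/2 - 1) + 1 = 3/2 + 1 = 5/2 ≈ 2.5000)
E(N, R) = -5 + N + R
11*E(Q, -3) = 11*(-5 + 5/2 - 3) = 11*(-11/2) = -121/2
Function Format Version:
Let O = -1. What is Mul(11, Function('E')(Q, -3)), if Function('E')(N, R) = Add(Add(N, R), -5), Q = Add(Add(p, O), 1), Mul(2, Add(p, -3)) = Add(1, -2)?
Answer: Rational(-121, 2) ≈ -60.500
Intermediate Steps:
p = Rational(5, 2) (p = Add(3, Mul(Rational(1, 2), Add(1, -2))) = Add(3, Mul(Rational(1, 2), -1)) = Add(3, Rational(-1, 2)) = Rational(5, 2) ≈ 2.5000)
Q = Rational(5, 2) (Q = Add(Add(Rational(5, 2), -1), 1) = Add(Rational(3, 2), 1) = Rational(5, 2) ≈ 2.5000)
Function('E')(N, R) = Add(-5, N, R)
Mul(11, Function('E')(Q, -3)) = Mul(11, Add(-5, Rational(5, 2), -3)) = Mul(11, Rational(-11, 2)) = Rational(-121, 2)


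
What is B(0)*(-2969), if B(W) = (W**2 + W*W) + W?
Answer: 0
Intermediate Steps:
B(W) = W + 2*W**2 (B(W) = (W**2 + W**2) + W = 2*W**2 + W = W + 2*W**2)
B(0)*(-2969) = (0*(1 + 2*0))*(-2969) = (0*(1 + 0))*(-2969) = (0*1)*(-2969) = 0*(-2969) = 0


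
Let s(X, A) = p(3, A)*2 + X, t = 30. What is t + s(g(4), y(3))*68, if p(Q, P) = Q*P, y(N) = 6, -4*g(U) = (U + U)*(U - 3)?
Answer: 2342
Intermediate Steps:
g(U) = -U*(-3 + U)/2 (g(U) = -(U + U)*(U - 3)/4 = -2*U*(-3 + U)/4 = -U*(-3 + U)/2)
p(Q, P) = P*Q
s(X, A) = X + 6*A (s(X, A) = (A*3)*2 + X = (3*A)*2 + X = 6*A + X = X + 6*A)
t + s(g(4), y(3))*68 = 30 + ((½)*4*(3 - 1*4) + 6*6)*68 = 30 + ((½)*4*(3 - 4) + 36)*68 = 30 + ((½)*4*(-1) + 36)*68 = 30 + (-2 + 36)*68 = 30 + 34*68 = 30 + 2312 = 2342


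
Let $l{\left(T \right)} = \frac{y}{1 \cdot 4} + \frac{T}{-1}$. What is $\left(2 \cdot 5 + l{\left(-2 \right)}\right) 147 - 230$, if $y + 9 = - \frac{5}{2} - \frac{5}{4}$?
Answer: $\frac{17047}{16} \approx 1065.4$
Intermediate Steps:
$y = - \frac{51}{4}$ ($y = -9 - \left(\frac{5}{2} + \frac{5}{4}\right) = -9 - \frac{15}{4} = - \frac{51}{4} \approx -12.75$)
$l{\left(T \right)} = - \frac{51}{16} - T$ ($l{\left(T \right)} = - \frac{51}{4 \cdot 1 \cdot 4} + \frac{T}{-1} = - \frac{51}{4 \cdot 4} + T \left(-1\right) = \left(- \frac{51}{4}\right) \frac{1}{4} - T = - \frac{51}{16} - T$)
$\left(2 \cdot 5 + l{\left(-2 \right)}\right) 147 - 230 = \left(2 \cdot 5 - \frac{19}{16}\right) 147 - 230 = \left(10 + \left(- \frac{51}{16} + 2\right)\right) 147 - 230 = \left(10 - \frac{19}{16}\right) 147 - 230 = \frac{141}{16} \cdot 147 - 230 = \frac{20727}{16} - 230 = \frac{17047}{16}$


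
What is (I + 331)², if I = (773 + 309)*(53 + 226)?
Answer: 91330279681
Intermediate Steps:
I = 301878 (I = 1082*279 = 301878)
(I + 331)² = (301878 + 331)² = 302209² = 91330279681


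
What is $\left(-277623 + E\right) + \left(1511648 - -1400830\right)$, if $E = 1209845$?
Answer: $3844700$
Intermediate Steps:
$\left(-277623 + E\right) + \left(1511648 - -1400830\right) = \left(-277623 + 1209845\right) + \left(1511648 - -1400830\right) = 932222 + \left(1511648 + 1400830\right) = 932222 + 2912478 = 3844700$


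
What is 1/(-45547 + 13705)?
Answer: -1/31842 ≈ -3.1405e-5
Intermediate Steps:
1/(-45547 + 13705) = 1/(-31842) = -1/31842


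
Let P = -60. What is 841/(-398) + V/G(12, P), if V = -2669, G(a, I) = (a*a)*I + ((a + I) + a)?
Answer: -3117127/1726524 ≈ -1.8054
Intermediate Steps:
G(a, I) = I + 2*a + I*a**2 (G(a, I) = a**2*I + ((I + a) + a) = I*a**2 + (I + 2*a) = I + 2*a + I*a**2)
841/(-398) + V/G(12, P) = 841/(-398) - 2669/(-60 + 2*12 - 60*12**2) = 841*(-1/398) - 2669/(-60 + 24 - 60*144) = -841/398 - 2669/(-60 + 24 - 8640) = -841/398 - 2669/(-8676) = -841/398 - 2669*(-1/8676) = -841/398 + 2669/8676 = -3117127/1726524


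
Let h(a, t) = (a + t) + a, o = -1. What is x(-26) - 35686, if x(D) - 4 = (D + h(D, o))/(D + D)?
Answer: -1855385/52 ≈ -35681.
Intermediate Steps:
h(a, t) = t + 2*a
x(D) = 4 + (-1 + 3*D)/(2*D) (x(D) = 4 + (D + (-1 + 2*D))/(D + D) = 4 + (-1 + 3*D)/((2*D)) = 4 + (-1 + 3*D)*(1/(2*D)) = 4 + (-1 + 3*D)/(2*D))
x(-26) - 35686 = (½)*(-1 + 11*(-26))/(-26) - 35686 = (½)*(-1/26)*(-1 - 286) - 35686 = (½)*(-1/26)*(-287) - 35686 = 287/52 - 35686 = -1855385/52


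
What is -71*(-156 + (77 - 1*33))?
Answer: 7952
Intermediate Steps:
-71*(-156 + (77 - 1*33)) = -71*(-156 + (77 - 33)) = -71*(-156 + 44) = -71*(-112) = 7952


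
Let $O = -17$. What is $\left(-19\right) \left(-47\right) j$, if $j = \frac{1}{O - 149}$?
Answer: $- \frac{893}{166} \approx -5.3795$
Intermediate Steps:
$j = - \frac{1}{166}$ ($j = \frac{1}{-17 - 149} = \frac{1}{-166} = - \frac{1}{166} \approx -0.0060241$)
$\left(-19\right) \left(-47\right) j = \left(-19\right) \left(-47\right) \left(- \frac{1}{166}\right) = 893 \left(- \frac{1}{166}\right) = - \frac{893}{166}$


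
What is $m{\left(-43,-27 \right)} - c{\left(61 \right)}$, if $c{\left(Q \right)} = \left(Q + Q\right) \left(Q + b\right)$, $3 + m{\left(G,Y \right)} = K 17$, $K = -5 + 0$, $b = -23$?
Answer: $-4724$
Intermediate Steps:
$K = -5$
$m{\left(G,Y \right)} = -88$ ($m{\left(G,Y \right)} = -3 - 85 = -88$)
$c{\left(Q \right)} = 2 Q \left(-23 + Q\right)$ ($c{\left(Q \right)} = \left(Q + Q\right) \left(Q - 23\right) = 2 Q \left(-23 + Q\right)$)
$m{\left(-43,-27 \right)} - c{\left(61 \right)} = -88 - 2 \cdot 61 \left(-23 + 61\right) = -88 - 2 \cdot 61 \cdot 38 = -88 - 4636 = -4724$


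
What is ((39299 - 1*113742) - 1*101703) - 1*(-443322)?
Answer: 267176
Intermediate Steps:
((39299 - 1*113742) - 1*101703) - 1*(-443322) = ((39299 - 113742) - 101703) + 443322 = (-74443 - 101703) + 443322 = -176146 + 443322 = 267176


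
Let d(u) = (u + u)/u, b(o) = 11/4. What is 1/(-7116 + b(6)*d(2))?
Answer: -2/14221 ≈ -0.00014064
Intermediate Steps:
b(o) = 11/4 (b(o) = 11*(¼) = 11/4)
d(u) = 2 (d(u) = (2*u)/u = 2)
1/(-7116 + b(6)*d(2)) = 1/(-7116 + (11/4)*2) = 1/(-7116 + 11/2) = 1/(-14221/2) = -2/14221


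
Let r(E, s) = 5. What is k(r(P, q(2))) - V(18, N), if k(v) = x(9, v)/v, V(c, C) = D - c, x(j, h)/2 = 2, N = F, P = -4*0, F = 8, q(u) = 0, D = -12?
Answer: 154/5 ≈ 30.800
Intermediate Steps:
P = 0
N = 8
x(j, h) = 4 (x(j, h) = 2*2 = 4)
V(c, C) = -12 - c
k(v) = 4/v
k(r(P, q(2))) - V(18, N) = 4/5 - (-12 - 1*18) = 4*(⅕) - (-12 - 18) = ⅘ - 1*(-30) = ⅘ + 30 = 154/5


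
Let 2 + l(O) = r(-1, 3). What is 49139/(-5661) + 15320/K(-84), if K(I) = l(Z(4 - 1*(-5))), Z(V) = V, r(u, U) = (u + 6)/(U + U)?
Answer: -520703093/39627 ≈ -13140.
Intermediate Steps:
r(u, U) = (6 + u)/(2*U) (r(u, U) = (6 + u)/((2*U)) = (6 + u)*(1/(2*U)) = (6 + u)/(2*U))
l(O) = -7/6 (l(O) = -2 + (1/2)*(6 - 1)/3 = -2 + (1/2)*(1/3)*5 = -2 + 5/6 = -7/6)
K(I) = -7/6
49139/(-5661) + 15320/K(-84) = 49139/(-5661) + 15320/(-7/6) = 49139*(-1/5661) + 15320*(-6/7) = -49139/5661 - 91920/7 = -520703093/39627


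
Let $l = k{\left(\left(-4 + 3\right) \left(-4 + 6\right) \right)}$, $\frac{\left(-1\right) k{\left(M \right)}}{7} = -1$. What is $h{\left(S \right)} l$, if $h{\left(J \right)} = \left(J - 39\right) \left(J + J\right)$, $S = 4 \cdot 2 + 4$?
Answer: $-4536$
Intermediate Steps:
$S = 12$ ($S = 8 + 4 = 12$)
$k{\left(M \right)} = 7$ ($k{\left(M \right)} = \left(-7\right) \left(-1\right) = 7$)
$l = 7$
$h{\left(J \right)} = 2 J \left(-39 + J\right)$ ($h{\left(J \right)} = \left(-39 + J\right) 2 J = 2 J \left(-39 + J\right)$)
$h{\left(S \right)} l = 2 \cdot 12 \left(-39 + 12\right) 7 = 2 \cdot 12 \left(-27\right) 7 = \left(-648\right) 7 = -4536$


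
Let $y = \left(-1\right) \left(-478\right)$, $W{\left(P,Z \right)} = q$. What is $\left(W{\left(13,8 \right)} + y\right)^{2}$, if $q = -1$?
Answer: $227529$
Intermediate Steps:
$W{\left(P,Z \right)} = -1$
$y = 478$
$\left(W{\left(13,8 \right)} + y\right)^{2} = \left(-1 + 478\right)^{2} = 477^{2} = 227529$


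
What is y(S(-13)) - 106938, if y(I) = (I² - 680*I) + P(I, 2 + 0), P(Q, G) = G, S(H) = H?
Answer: -97927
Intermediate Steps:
y(I) = 2 + I² - 680*I (y(I) = (I² - 680*I) + (2 + 0) = (I² - 680*I) + 2 = 2 + I² - 680*I)
y(S(-13)) - 106938 = (2 + (-13)² - 680*(-13)) - 106938 = (2 + 169 + 8840) - 106938 = 9011 - 106938 = -97927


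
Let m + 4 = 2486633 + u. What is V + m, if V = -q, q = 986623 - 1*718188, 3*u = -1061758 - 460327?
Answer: 5132497/3 ≈ 1.7108e+6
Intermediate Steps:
u = -1522085/3 (u = (-1061758 - 460327)/3 = (1/3)*(-1522085) = -1522085/3 ≈ -5.0736e+5)
q = 268435 (q = 986623 - 718188 = 268435)
m = 5937802/3 (m = -4 + (2486633 - 1522085/3) = -4 + 5937814/3 = 5937802/3 ≈ 1.9793e+6)
V = -268435 (V = -1*268435 = -268435)
V + m = -268435 + 5937802/3 = 5132497/3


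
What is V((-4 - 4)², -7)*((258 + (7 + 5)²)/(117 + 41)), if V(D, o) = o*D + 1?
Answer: -89847/79 ≈ -1137.3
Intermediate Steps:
V(D, o) = 1 + D*o (V(D, o) = D*o + 1 = 1 + D*o)
V((-4 - 4)², -7)*((258 + (7 + 5)²)/(117 + 41)) = (1 + (-4 - 4)²*(-7))*((258 + (7 + 5)²)/(117 + 41)) = (1 + (-8)²*(-7))*((258 + 12²)/158) = (1 + 64*(-7))*((258 + 144)*(1/158)) = (1 - 448)*(402*(1/158)) = -447*201/79 = -89847/79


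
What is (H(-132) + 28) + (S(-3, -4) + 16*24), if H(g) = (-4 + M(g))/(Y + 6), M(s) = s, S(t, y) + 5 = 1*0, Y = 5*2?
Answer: 797/2 ≈ 398.50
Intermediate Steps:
Y = 10
S(t, y) = -5 (S(t, y) = -5 + 1*0 = -5 + 0 = -5)
H(g) = -¼ + g/16 (H(g) = (-4 + g)/(10 + 6) = (-4 + g)/16 = (-4 + g)*(1/16) = -¼ + g/16)
(H(-132) + 28) + (S(-3, -4) + 16*24) = ((-¼ + (1/16)*(-132)) + 28) + (-5 + 16*24) = ((-¼ - 33/4) + 28) + (-5 + 384) = (-17/2 + 28) + 379 = 39/2 + 379 = 797/2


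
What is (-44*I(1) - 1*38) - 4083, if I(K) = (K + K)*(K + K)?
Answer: -4297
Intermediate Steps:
I(K) = 4*K² (I(K) = (2*K)*(2*K) = 4*K²)
(-44*I(1) - 1*38) - 4083 = (-176*1² - 1*38) - 4083 = (-176 - 38) - 4083 = -214 - 4083 = -4297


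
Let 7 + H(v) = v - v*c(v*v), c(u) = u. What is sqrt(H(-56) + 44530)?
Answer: sqrt(220083) ≈ 469.13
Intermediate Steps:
H(v) = -7 + v - v**3 (H(v) = -7 + (v - v*v*v) = -7 + (v - v*v**2) = -7 + (v - v**3) = -7 + v - v**3)
sqrt(H(-56) + 44530) = sqrt((-7 - 56 - 1*(-56)**3) + 44530) = sqrt((-7 - 56 - 1*(-175616)) + 44530) = sqrt((-7 - 56 + 175616) + 44530) = sqrt(175553 + 44530) = sqrt(220083)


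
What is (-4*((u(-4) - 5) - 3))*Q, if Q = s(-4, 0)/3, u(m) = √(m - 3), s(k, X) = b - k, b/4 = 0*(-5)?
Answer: 128/3 - 16*I*√7/3 ≈ 42.667 - 14.111*I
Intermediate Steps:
b = 0 (b = 4*(0*(-5)) = 4*0 = 0)
s(k, X) = -k (s(k, X) = 0 - k = -k)
u(m) = √(-3 + m)
Q = 4/3 (Q = (-1*(-4))/3 = (⅓)*4 = 4/3 ≈ 1.3333)
(-4*((u(-4) - 5) - 3))*Q = -4*((√(-3 - 4) - 5) - 3)*(4/3) = -4*((√(-7) - 5) - 3)*(4/3) = -4*((I*√7 - 5) - 3)*(4/3) = -4*((-5 + I*√7) - 3)*(4/3) = -4*(-8 + I*√7)*(4/3) = (32 - 4*I*√7)*(4/3) = 128/3 - 16*I*√7/3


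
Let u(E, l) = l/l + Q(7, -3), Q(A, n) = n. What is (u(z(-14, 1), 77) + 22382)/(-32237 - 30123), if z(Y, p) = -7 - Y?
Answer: -1119/3118 ≈ -0.35888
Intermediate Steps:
u(E, l) = -2 (u(E, l) = l/l - 3 = 1 - 3 = -2)
(u(z(-14, 1), 77) + 22382)/(-32237 - 30123) = (-2 + 22382)/(-32237 - 30123) = 22380/(-62360) = 22380*(-1/62360) = -1119/3118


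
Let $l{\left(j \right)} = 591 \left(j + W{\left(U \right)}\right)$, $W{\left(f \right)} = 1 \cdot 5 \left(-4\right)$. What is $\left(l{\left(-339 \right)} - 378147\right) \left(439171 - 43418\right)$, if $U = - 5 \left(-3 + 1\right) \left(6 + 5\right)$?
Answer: $-233619327948$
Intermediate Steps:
$U = 110$ ($U = - 5 \left(\left(-2\right) 11\right) = \left(-5\right) \left(-22\right) = 110$)
$W{\left(f \right)} = -20$ ($W{\left(f \right)} = 5 \left(-4\right) = -20$)
$l{\left(j \right)} = -11820 + 591 j$ ($l{\left(j \right)} = 591 \left(j - 20\right) = 591 \left(-20 + j\right) = -11820 + 591 j$)
$\left(l{\left(-339 \right)} - 378147\right) \left(439171 - 43418\right) = \left(\left(-11820 + 591 \left(-339\right)\right) - 378147\right) \left(439171 - 43418\right) = \left(\left(-11820 - 200349\right) - 378147\right) 395753 = \left(-212169 - 378147\right) 395753 = \left(-590316\right) 395753 = -233619327948$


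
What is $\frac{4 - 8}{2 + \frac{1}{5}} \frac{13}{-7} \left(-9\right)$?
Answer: $- \frac{2340}{77} \approx -30.39$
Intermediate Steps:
$\frac{4 - 8}{2 + \frac{1}{5}} \frac{13}{-7} \left(-9\right) = - \frac{4}{2 + \frac{1}{5}} \cdot 13 \left(- \frac{1}{7}\right) \left(-9\right) = - \frac{4}{\frac{11}{5}} \left(- \frac{13}{7}\right) \left(-9\right) = \left(-4\right) \frac{5}{11} \left(- \frac{13}{7}\right) \left(-9\right) = \left(- \frac{20}{11}\right) \left(- \frac{13}{7}\right) \left(-9\right) = \frac{260}{77} \left(-9\right) = - \frac{2340}{77}$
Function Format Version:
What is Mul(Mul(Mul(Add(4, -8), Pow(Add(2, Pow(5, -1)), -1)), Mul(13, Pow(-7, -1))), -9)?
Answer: Rational(-2340, 77) ≈ -30.390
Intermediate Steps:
Mul(Mul(Mul(Add(4, -8), Pow(Add(2, Pow(5, -1)), -1)), Mul(13, Pow(-7, -1))), -9) = Mul(Mul(Mul(-4, Pow(Add(2, Rational(1, 5)), -1)), Mul(13, Rational(-1, 7))), -9) = Mul(Mul(Mul(-4, Pow(Rational(11, 5), -1)), Rational(-13, 7)), -9) = Mul(Mul(Mul(-4, Rational(5, 11)), Rational(-13, 7)), -9) = Mul(Mul(Rational(-20, 11), Rational(-13, 7)), -9) = Mul(Rational(260, 77), -9) = Rational(-2340, 77)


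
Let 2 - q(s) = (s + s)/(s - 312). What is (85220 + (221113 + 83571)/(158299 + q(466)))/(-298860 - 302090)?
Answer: -519372706044/3662402937725 ≈ -0.14181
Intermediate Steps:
q(s) = 2 - 2*s/(-312 + s) (q(s) = 2 - (s + s)/(s - 312) = 2 - 2*s/(-312 + s))
(85220 + (221113 + 83571)/(158299 + q(466)))/(-298860 - 302090) = (85220 + (221113 + 83571)/(158299 - 624/(-312 + 466)))/(-298860 - 302090) = (85220 + 304684/(158299 - 624/154))/(-600950) = (85220 + 304684/(158299 - 624*1/154))*(-1/600950) = (85220 + 304684/(158299 - 312/77))*(-1/600950) = (85220 + 304684/(12188711/77))*(-1/600950) = (85220 + 304684*(77/12188711))*(-1/600950) = (85220 + 23460668/12188711)*(-1/600950) = (1038745412088/12188711)*(-1/600950) = -519372706044/3662402937725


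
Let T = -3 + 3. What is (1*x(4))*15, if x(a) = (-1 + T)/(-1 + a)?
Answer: -5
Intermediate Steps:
T = 0
x(a) = -1/(-1 + a) (x(a) = (-1 + 0)/(-1 + a) = -1/(-1 + a))
(1*x(4))*15 = (1*(-1/(-1 + 4)))*15 = (1*(-1/3))*15 = -1/3*15 = -5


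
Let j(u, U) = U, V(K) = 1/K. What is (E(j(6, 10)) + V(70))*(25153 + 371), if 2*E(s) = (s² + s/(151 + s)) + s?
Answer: 1131006726/805 ≈ 1.4050e+6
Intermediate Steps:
E(s) = s/2 + s²/2 + s/(2*(151 + s)) (E(s) = ((s² + s/(151 + s)) + s)/2 = (s + s² + s/(151 + s))/2 = s/2 + s²/2 + s/(2*(151 + s)))
(E(j(6, 10)) + V(70))*(25153 + 371) = ((½)*10*(152 + 10² + 152*10)/(151 + 10) + 1/70)*(25153 + 371) = ((½)*10*(152 + 100 + 1520)/161 + 1/70)*25524 = ((½)*10*(1/161)*1772 + 1/70)*25524 = (8860/161 + 1/70)*25524 = (88623/1610)*25524 = 1131006726/805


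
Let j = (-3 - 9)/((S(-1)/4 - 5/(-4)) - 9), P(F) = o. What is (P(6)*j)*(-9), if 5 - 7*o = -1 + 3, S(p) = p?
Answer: -81/14 ≈ -5.7857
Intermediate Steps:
o = 3/7 (o = 5/7 - (-1 + 3)/7 = 5/7 - ⅐*2 = 5/7 - 2/7 = 3/7 ≈ 0.42857)
P(F) = 3/7
j = 3/2 (j = (-3 - 9)/((-1/4 - 5/(-4)) - 9) = -12/((-1*¼ - 5*(-¼)) - 9) = -12/((-¼ + 5/4) - 9) = -12/(1 - 9) = -12/(-8) = -12*(-⅛) = 3/2 ≈ 1.5000)
(P(6)*j)*(-9) = ((3/7)*(3/2))*(-9) = (9/14)*(-9) = -81/14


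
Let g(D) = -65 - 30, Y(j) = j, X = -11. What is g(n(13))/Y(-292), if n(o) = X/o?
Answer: 95/292 ≈ 0.32534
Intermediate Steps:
n(o) = -11/o
g(D) = -95
g(n(13))/Y(-292) = -95/(-292) = -95*(-1/292) = 95/292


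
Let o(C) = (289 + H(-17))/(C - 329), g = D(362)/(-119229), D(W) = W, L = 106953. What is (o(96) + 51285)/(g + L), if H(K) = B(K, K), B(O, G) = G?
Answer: 1424683178457/2971192437875 ≈ 0.47950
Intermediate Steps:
H(K) = K
g = -362/119229 (g = 362/(-119229) = 362*(-1/119229) = -362/119229 ≈ -0.0030362)
o(C) = 272/(-329 + C) (o(C) = (289 - 17)/(C - 329) = 272/(-329 + C))
(o(96) + 51285)/(g + L) = (272/(-329 + 96) + 51285)/(-362/119229 + 106953) = (272/(-233) + 51285)/(12751898875/119229) = (272*(-1/233) + 51285)*(119229/12751898875) = (-272/233 + 51285)*(119229/12751898875) = (11949133/233)*(119229/12751898875) = 1424683178457/2971192437875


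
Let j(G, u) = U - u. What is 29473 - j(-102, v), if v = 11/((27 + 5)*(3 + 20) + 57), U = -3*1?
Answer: 23374479/793 ≈ 29476.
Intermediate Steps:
U = -3
v = 11/793 (v = 11/(32*23 + 57) = 11/(736 + 57) = 11/793 ≈ 0.013871)
j(G, u) = -3 - u
29473 - j(-102, v) = 29473 - (-3 - 1*11/793) = 29473 - (-3 - 11/793) = 29473 - 1*(-2390/793) = 29473 + 2390/793 = 23374479/793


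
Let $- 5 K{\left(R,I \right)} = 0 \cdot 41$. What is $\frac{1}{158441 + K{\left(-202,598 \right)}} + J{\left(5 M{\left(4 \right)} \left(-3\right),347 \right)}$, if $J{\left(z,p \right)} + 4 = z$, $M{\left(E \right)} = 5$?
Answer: $- \frac{12516838}{158441} \approx -79.0$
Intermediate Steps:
$K{\left(R,I \right)} = 0$ ($K{\left(R,I \right)} = - \frac{0 \cdot 41}{5} = \left(- \frac{1}{5}\right) 0 = 0$)
$J{\left(z,p \right)} = -4 + z$
$\frac{1}{158441 + K{\left(-202,598 \right)}} + J{\left(5 M{\left(4 \right)} \left(-3\right),347 \right)} = \frac{1}{158441 + 0} + \left(-4 + 5 \cdot 5 \left(-3\right)\right) = \frac{1}{158441} + \left(-4 + 25 \left(-3\right)\right) = \frac{1}{158441} - 79 = - \frac{12516838}{158441}$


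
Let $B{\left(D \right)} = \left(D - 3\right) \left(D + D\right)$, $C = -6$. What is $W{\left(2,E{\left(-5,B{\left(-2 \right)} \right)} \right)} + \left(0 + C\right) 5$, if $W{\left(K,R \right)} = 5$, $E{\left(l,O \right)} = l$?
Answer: $-25$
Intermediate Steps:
$B{\left(D \right)} = 2 D \left(-3 + D\right)$ ($B{\left(D \right)} = \left(-3 + D\right) 2 D = 2 D \left(-3 + D\right)$)
$W{\left(2,E{\left(-5,B{\left(-2 \right)} \right)} \right)} + \left(0 + C\right) 5 = 5 + \left(0 - 6\right) 5 = 5 - 30 = -25$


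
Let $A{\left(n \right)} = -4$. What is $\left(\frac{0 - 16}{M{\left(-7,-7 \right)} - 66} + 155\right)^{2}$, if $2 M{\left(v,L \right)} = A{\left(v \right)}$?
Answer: $\frac{6964321}{289} \approx 24098.0$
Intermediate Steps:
$M{\left(v,L \right)} = -2$ ($M{\left(v,L \right)} = \frac{1}{2} \left(-4\right) = -2$)
$\left(\frac{0 - 16}{M{\left(-7,-7 \right)} - 66} + 155\right)^{2} = \left(\frac{0 - 16}{-2 - 66} + 155\right)^{2} = \left(- \frac{16}{-68} + 155\right)^{2} = \left(\left(-16\right) \left(- \frac{1}{68}\right) + 155\right)^{2} = \left(\frac{4}{17} + 155\right)^{2} = \left(\frac{2639}{17}\right)^{2} = \frac{6964321}{289}$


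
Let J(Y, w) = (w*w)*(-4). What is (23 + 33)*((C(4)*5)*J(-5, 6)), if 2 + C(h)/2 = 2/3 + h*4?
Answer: -1182720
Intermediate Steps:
J(Y, w) = -4*w**2 (J(Y, w) = w**2*(-4) = -4*w**2)
C(h) = -8/3 + 8*h (C(h) = -4 + 2*(2/3 + h*4) = -4 + 2*(2*(1/3) + 4*h) = -4 + 2*(2/3 + 4*h) = -4 + (4/3 + 8*h) = -8/3 + 8*h)
(23 + 33)*((C(4)*5)*J(-5, 6)) = (23 + 33)*(((-8/3 + 8*4)*5)*(-4*6**2)) = 56*(((-8/3 + 32)*5)*(-4*36)) = 56*(((88/3)*5)*(-144)) = 56*((440/3)*(-144)) = 56*(-21120) = -1182720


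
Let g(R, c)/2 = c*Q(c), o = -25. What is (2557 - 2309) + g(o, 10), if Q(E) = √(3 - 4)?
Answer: 248 + 20*I ≈ 248.0 + 20.0*I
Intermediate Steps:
Q(E) = I (Q(E) = √(-1) = I)
g(R, c) = 2*I*c (g(R, c) = 2*(c*I) = 2*(I*c) = 2*I*c)
(2557 - 2309) + g(o, 10) = (2557 - 2309) + 2*I*10 = 248 + 20*I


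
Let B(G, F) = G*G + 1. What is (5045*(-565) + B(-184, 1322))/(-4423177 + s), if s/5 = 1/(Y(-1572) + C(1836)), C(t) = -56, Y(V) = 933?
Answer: 308766267/484890778 ≈ 0.63678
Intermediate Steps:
s = 5/877 (s = 5/(933 - 56) = 5/877 ≈ 0.0057013)
B(G, F) = 1 + G**2 (B(G, F) = G**2 + 1 = 1 + G**2)
(5045*(-565) + B(-184, 1322))/(-4423177 + s) = (5045*(-565) + (1 + (-184)**2))/(-4423177 + 5/877) = (-2850425 + (1 + 33856))/(-3879126224/877) = (-2850425 + 33857)*(-877/3879126224) = -2816568*(-877/3879126224) = 308766267/484890778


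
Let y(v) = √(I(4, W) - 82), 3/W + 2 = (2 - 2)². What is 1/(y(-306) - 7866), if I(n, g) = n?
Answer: -1311/10312339 - I*√78/61874034 ≈ -0.00012713 - 1.4274e-7*I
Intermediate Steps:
W = -3/2 (W = 3/(-2 + (2 - 2)²) = 3/(-2 + 0²) = 3/(-2 + 0) = 3/(-2) = 3*(-½) = -3/2 ≈ -1.5000)
y(v) = I*√78 (y(v) = √(4 - 82) = √(-78) = I*√78)
1/(y(-306) - 7866) = 1/(I*√78 - 7866) = 1/(-7866 + I*√78)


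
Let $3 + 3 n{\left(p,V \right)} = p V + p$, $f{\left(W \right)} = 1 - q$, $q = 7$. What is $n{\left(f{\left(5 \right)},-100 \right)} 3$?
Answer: $591$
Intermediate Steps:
$f{\left(W \right)} = -6$ ($f{\left(W \right)} = 1 - 7 = -6$)
$n{\left(p,V \right)} = -1 + \frac{p}{3} + \frac{V p}{3}$ ($n{\left(p,V \right)} = -1 + \frac{p V + p}{3} = -1 + \frac{V p + p}{3} = -1 + \frac{p + V p}{3} = -1 + \left(\frac{p}{3} + \frac{V p}{3}\right) = -1 + \frac{p}{3} + \frac{V p}{3}$)
$n{\left(f{\left(5 \right)},-100 \right)} 3 = \left(-1 + \frac{1}{3} \left(-6\right) + \frac{1}{3} \left(-100\right) \left(-6\right)\right) 3 = \left(-1 - 2 + 200\right) 3 = 197 \cdot 3 = 591$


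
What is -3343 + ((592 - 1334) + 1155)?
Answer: -2930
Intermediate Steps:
-3343 + ((592 - 1334) + 1155) = -3343 + (-742 + 1155) = -3343 + 413 = -2930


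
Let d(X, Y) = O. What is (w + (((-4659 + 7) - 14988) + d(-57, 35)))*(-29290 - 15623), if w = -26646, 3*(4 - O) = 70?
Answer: 2079711436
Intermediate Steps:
O = -58/3 (O = 4 - ⅓*70 = 4 - 70/3 = -58/3 ≈ -19.333)
d(X, Y) = -58/3
(w + (((-4659 + 7) - 14988) + d(-57, 35)))*(-29290 - 15623) = (-26646 + (((-4659 + 7) - 14988) - 58/3))*(-29290 - 15623) = (-26646 + ((-4652 - 14988) - 58/3))*(-44913) = (-26646 + (-19640 - 58/3))*(-44913) = (-26646 - 58978/3)*(-44913) = -138916/3*(-44913) = 2079711436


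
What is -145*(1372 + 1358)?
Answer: -395850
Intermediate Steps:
-145*(1372 + 1358) = -145*2730 = -395850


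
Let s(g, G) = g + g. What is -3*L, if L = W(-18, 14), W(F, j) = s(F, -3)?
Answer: 108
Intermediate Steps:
s(g, G) = 2*g
W(F, j) = 2*F
L = -36 (L = 2*(-18) = -36)
-3*L = -3*(-36) = 108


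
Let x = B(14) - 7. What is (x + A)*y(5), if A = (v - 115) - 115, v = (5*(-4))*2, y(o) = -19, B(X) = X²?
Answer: 1539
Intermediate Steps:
v = -40 (v = -20*2 = -40)
x = 189 (x = 14² - 7 = 196 - 7 = 189)
A = -270 (A = (-40 - 115) - 115 = -155 - 115 = -270)
(x + A)*y(5) = (189 - 270)*(-19) = -81*(-19) = 1539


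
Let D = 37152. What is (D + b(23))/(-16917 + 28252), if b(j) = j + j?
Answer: 37198/11335 ≈ 3.2817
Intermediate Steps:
b(j) = 2*j
(D + b(23))/(-16917 + 28252) = (37152 + 2*23)/(-16917 + 28252) = (37152 + 46)/11335 = 37198*(1/11335) = 37198/11335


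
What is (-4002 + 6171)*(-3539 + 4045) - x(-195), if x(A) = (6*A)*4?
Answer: 1102194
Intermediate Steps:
x(A) = 24*A
(-4002 + 6171)*(-3539 + 4045) - x(-195) = (-4002 + 6171)*(-3539 + 4045) - 24*(-195) = 2169*506 - 1*(-4680) = 1097514 + 4680 = 1102194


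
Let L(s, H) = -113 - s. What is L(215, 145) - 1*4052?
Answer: -4380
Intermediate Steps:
L(215, 145) - 1*4052 = (-113 - 1*215) - 1*4052 = (-113 - 215) - 4052 = -328 - 4052 = -4380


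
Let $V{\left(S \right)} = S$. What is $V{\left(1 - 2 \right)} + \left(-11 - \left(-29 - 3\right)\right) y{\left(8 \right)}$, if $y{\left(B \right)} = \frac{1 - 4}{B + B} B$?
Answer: $- \frac{65}{2} \approx -32.5$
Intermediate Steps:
$y{\left(B \right)} = - \frac{3}{2}$ ($y{\left(B \right)} = - \frac{3}{2 B} B = - \frac{3}{2}$)
$V{\left(1 - 2 \right)} + \left(-11 - \left(-29 - 3\right)\right) y{\left(8 \right)} = \left(1 - 2\right) + \left(-11 - \left(-29 - 3\right)\right) \left(- \frac{3}{2}\right) = \left(1 - 2\right) + \left(-11 - -32\right) \left(- \frac{3}{2}\right) = -1 + \left(-11 + 32\right) \left(- \frac{3}{2}\right) = -1 + 21 \left(- \frac{3}{2}\right) = -1 - \frac{63}{2} = - \frac{65}{2}$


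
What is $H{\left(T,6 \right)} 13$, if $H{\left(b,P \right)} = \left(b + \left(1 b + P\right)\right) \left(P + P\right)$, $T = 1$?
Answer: $1248$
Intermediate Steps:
$H{\left(b,P \right)} = 2 P \left(P + 2 b\right)$ ($H{\left(b,P \right)} = \left(b + \left(b + P\right)\right) 2 P = \left(b + \left(P + b\right)\right) 2 P = \left(P + 2 b\right) 2 P = 2 P \left(P + 2 b\right)$)
$H{\left(T,6 \right)} 13 = 2 \cdot 6 \left(6 + 2 \cdot 1\right) 13 = 2 \cdot 6 \left(6 + 2\right) 13 = 2 \cdot 6 \cdot 8 \cdot 13 = 96 \cdot 13 = 1248$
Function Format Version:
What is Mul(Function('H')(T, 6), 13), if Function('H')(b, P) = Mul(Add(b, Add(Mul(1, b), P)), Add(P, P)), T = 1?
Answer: 1248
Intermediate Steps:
Function('H')(b, P) = Mul(2, P, Add(P, Mul(2, b))) (Function('H')(b, P) = Mul(Add(b, Add(b, P)), Mul(2, P)) = Mul(Add(b, Add(P, b)), Mul(2, P)) = Mul(Add(P, Mul(2, b)), Mul(2, P)) = Mul(2, P, Add(P, Mul(2, b))))
Mul(Function('H')(T, 6), 13) = Mul(Mul(2, 6, Add(6, Mul(2, 1))), 13) = Mul(Mul(2, 6, Add(6, 2)), 13) = Mul(Mul(2, 6, 8), 13) = Mul(96, 13) = 1248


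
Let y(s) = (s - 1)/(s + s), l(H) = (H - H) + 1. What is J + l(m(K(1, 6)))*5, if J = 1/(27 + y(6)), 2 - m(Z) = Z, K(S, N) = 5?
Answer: 1657/329 ≈ 5.0365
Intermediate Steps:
m(Z) = 2 - Z
l(H) = 1 (l(H) = 0 + 1 = 1)
y(s) = (-1 + s)/(2*s) (y(s) = (-1 + s)/((2*s)) = (-1 + s)*(1/(2*s)) = (-1 + s)/(2*s))
J = 12/329 (J = 1/(27 + (1/2)*(-1 + 6)/6) = 1/(27 + (1/2)*(1/6)*5) = 1/(27 + 5/12) = 1/(329/12) = 12/329 ≈ 0.036474)
J + l(m(K(1, 6)))*5 = 12/329 + 1*5 = 12/329 + 5 = 1657/329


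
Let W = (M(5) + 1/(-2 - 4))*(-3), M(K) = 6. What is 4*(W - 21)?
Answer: -154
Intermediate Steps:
W = -35/2 (W = (6 + 1/(-2 - 4))*(-3) = (6 + 1/(-6))*(-3) = (6 - 1/6)*(-3) = (35/6)*(-3) = -35/2 ≈ -17.500)
4*(W - 21) = 4*(-35/2 - 21) = 4*(-77/2) = -154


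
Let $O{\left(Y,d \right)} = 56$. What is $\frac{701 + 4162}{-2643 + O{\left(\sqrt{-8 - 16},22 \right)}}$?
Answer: $- \frac{4863}{2587} \approx -1.8798$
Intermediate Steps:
$\frac{701 + 4162}{-2643 + O{\left(\sqrt{-8 - 16},22 \right)}} = \frac{701 + 4162}{-2643 + 56} = \frac{4863}{-2587} = 4863 \left(- \frac{1}{2587}\right) = - \frac{4863}{2587}$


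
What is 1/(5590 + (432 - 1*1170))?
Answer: 1/4852 ≈ 0.00020610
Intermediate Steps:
1/(5590 + (432 - 1*1170)) = 1/(5590 + (432 - 1170)) = 1/(5590 - 738) = 1/4852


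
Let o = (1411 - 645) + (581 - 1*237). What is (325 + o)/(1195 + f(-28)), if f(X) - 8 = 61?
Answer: 1435/1264 ≈ 1.1353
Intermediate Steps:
f(X) = 69 (f(X) = 8 + 61 = 69)
o = 1110 (o = 766 + (581 - 237) = 766 + 344 = 1110)
(325 + o)/(1195 + f(-28)) = (325 + 1110)/(1195 + 69) = 1435/1264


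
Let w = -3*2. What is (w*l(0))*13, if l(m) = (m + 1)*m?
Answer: 0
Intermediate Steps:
l(m) = m*(1 + m) (l(m) = (1 + m)*m = m*(1 + m))
w = -6
(w*l(0))*13 = -0*(1 + 0)*13 = -0*13 = -6*0*13 = 0*13 = 0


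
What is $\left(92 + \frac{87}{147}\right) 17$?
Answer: $\frac{77129}{49} \approx 1574.1$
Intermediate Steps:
$\left(92 + \frac{87}{147}\right) 17 = \left(92 + 87 \cdot \frac{1}{147}\right) 17 = \left(92 + \frac{29}{49}\right) 17 = \frac{4537}{49} \cdot 17 = \frac{77129}{49}$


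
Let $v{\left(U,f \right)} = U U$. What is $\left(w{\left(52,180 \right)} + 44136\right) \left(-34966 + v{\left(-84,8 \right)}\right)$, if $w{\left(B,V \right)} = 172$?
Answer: $-1236636280$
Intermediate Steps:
$v{\left(U,f \right)} = U^{2}$
$\left(w{\left(52,180 \right)} + 44136\right) \left(-34966 + v{\left(-84,8 \right)}\right) = \left(172 + 44136\right) \left(-34966 + \left(-84\right)^{2}\right) = 44308 \left(-34966 + 7056\right) = 44308 \left(-27910\right) = -1236636280$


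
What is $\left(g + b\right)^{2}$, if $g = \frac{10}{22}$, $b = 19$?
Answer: $\frac{45796}{121} \approx 378.48$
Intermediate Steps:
$g = \frac{5}{11}$ ($g = 10 \cdot \frac{1}{22} = \frac{5}{11} \approx 0.45455$)
$\left(g + b\right)^{2} = \left(\frac{5}{11} + 19\right)^{2} = \left(\frac{214}{11}\right)^{2} = \frac{45796}{121}$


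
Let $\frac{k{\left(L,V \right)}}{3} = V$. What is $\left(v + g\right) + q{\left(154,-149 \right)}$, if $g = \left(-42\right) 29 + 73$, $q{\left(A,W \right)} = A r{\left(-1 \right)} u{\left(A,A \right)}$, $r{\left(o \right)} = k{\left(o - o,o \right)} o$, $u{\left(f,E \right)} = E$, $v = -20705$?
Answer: $49298$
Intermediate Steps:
$k{\left(L,V \right)} = 3 V$
$r{\left(o \right)} = 3 o^{2}$ ($r{\left(o \right)} = 3 o o = 3 o^{2}$)
$q{\left(A,W \right)} = 3 A^{2}$ ($q{\left(A,W \right)} = A 3 \left(-1\right)^{2} A = A 3 \cdot 1 A = A 3 A = 3 A A = 3 A^{2}$)
$g = -1145$ ($g = -1218 + 73 = -1145$)
$\left(v + g\right) + q{\left(154,-149 \right)} = \left(-20705 - 1145\right) + 3 \cdot 154^{2} = -21850 + 3 \cdot 23716 = -21850 + 71148 = 49298$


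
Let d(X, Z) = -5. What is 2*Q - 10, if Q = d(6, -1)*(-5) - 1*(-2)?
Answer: 44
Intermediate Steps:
Q = 27 (Q = -5*(-5) - 1*(-2) = 25 + 2 = 27)
2*Q - 10 = 2*27 - 10 = 54 - 10 = 44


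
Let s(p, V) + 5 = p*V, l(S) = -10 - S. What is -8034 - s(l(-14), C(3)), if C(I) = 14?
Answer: -8085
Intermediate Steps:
s(p, V) = -5 + V*p (s(p, V) = -5 + p*V = -5 + V*p)
-8034 - s(l(-14), C(3)) = -8034 - (-5 + 14*(-10 - 1*(-14))) = -8034 - (-5 + 14*(-10 + 14)) = -8034 - (-5 + 14*4) = -8034 - (-5 + 56) = -8034 - 1*51 = -8034 - 51 = -8085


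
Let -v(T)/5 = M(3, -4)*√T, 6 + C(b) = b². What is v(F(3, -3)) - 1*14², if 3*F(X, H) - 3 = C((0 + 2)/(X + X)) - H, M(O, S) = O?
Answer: -196 - 5*√3/3 ≈ -198.89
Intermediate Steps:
C(b) = -6 + b²
F(X, H) = -1 - H/3 + 1/(3*X²) (F(X, H) = 1 + ((-6 + ((0 + 2)/(X + X))²) - H)/3 = 1 + ((-6 + (2/((2*X)))²) - H)/3 = 1 + ((-6 + (2*(1/(2*X)))²) - H)/3 = 1 + ((-6 + (1/X)²) - H)/3 = 1 + ((-6 + X⁻²) - H)/3 = 1 + (-6 + X⁻² - H)/3 = 1 + (-2 - H/3 + 1/(3*X²)) = -1 - H/3 + 1/(3*X²))
v(T) = -15*√T
v(F(3, -3)) - 1*14² = -15*√(-1 - ⅓*(-3) + (⅓)/3²) - 1*14² = -15*√(-1 + 1 + (⅓)*(⅑)) - 1*196 = -15*√(-1 + 1 + 1/27) - 196 = -5*√3/3 - 196 = -196 - 5*√3/3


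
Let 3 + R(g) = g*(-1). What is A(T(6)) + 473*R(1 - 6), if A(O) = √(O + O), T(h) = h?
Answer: 946 + 2*√3 ≈ 949.46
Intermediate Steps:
R(g) = -3 - g (R(g) = -3 + g*(-1) = -3 - g)
A(O) = √2*√O (A(O) = √(2*O) = √2*√O)
A(T(6)) + 473*R(1 - 6) = √2*√6 + 473*(-3 - (1 - 6)) = 2*√3 + 473*(-3 - 1*(-5)) = 2*√3 + 473*(-3 + 5) = 2*√3 + 473*2 = 2*√3 + 946 = 946 + 2*√3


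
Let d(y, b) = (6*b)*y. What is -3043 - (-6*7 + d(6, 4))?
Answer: -3145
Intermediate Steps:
d(y, b) = 6*b*y
-3043 - (-6*7 + d(6, 4)) = -3043 - (-6*7 + 6*4*6) = -3043 - (-42 + 144) = -3043 - 1*102 = -3043 - 102 = -3145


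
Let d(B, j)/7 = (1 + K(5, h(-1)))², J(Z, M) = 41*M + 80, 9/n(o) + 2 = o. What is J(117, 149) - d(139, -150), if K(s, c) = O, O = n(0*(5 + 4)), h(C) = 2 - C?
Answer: 24413/4 ≈ 6103.3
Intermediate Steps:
n(o) = 9/(-2 + o)
J(Z, M) = 80 + 41*M
O = -9/2 (O = 9/(-2 + 0*(5 + 4)) = 9/(-2 + 0*9) = 9/(-2 + 0) = 9/(-2) = 9*(-½) = -9/2 ≈ -4.5000)
K(s, c) = -9/2
d(B, j) = 343/4 (d(B, j) = 7*(1 - 9/2)² = 7*(-7/2)² = 7*(49/4) = 343/4)
J(117, 149) - d(139, -150) = (80 + 41*149) - 1*343/4 = (80 + 6109) - 343/4 = 6189 - 343/4 = 24413/4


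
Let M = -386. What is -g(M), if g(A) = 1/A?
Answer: 1/386 ≈ 0.0025907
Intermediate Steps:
-g(M) = -1/(-386) = -1*(-1/386) = 1/386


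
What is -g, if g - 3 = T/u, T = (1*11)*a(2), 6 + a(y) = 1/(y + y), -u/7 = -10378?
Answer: -871499/290584 ≈ -2.9991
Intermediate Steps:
u = 72646 (u = -7*(-10378) = 72646)
a(y) = -6 + 1/(2*y) (a(y) = -6 + 1/(y + y) = -6 + 1/(2*y))
T = -253/4 (T = (1*11)*(-6 + (1/2)/2) = 11*(-6 + (1/2)*(1/2)) = 11*(-6 + 1/4) = 11*(-23/4) = -253/4 ≈ -63.250)
g = 871499/290584 (g = 3 - 253/4/72646 = 3 - 253/4*1/72646 = 3 - 253/290584 = 871499/290584 ≈ 2.9991)
-g = -1*871499/290584 = -871499/290584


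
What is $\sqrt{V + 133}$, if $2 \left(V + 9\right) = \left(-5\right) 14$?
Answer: $\sqrt{89} \approx 9.434$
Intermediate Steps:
$V = -44$ ($V = -9 + \frac{\left(-5\right) 14}{2} = -9 + \frac{1}{2} \left(-70\right) = -9 - 35 = -44$)
$\sqrt{V + 133} = \sqrt{-44 + 133} = \sqrt{89}$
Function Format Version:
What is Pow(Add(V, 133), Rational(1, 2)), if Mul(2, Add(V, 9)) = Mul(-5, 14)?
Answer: Pow(89, Rational(1, 2)) ≈ 9.4340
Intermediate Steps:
V = -44 (V = Add(-9, Mul(Rational(1, 2), Mul(-5, 14))) = Add(-9, Mul(Rational(1, 2), -70)) = Add(-9, -35) = -44)
Pow(Add(V, 133), Rational(1, 2)) = Pow(Add(-44, 133), Rational(1, 2)) = Pow(89, Rational(1, 2))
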